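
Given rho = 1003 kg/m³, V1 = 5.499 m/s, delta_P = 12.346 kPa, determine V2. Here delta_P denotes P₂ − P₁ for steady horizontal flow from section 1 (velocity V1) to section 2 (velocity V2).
Formula: \Delta P = \frac{1}{2} \rho (V_1^2 - V_2^2)
Substituting knowns: 12.346 = 0.5·1003·(5.499² − V2²)/1000
Solving for V2: V2 = √(5.499² − 2·(12.346·1000)/1003) = 2.371 m/s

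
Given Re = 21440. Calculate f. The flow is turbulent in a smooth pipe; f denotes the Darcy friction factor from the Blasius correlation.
Formula: f = \frac{0.316}{Re^{0.25}}
f = 0.316/21440^0.25 = 0.02611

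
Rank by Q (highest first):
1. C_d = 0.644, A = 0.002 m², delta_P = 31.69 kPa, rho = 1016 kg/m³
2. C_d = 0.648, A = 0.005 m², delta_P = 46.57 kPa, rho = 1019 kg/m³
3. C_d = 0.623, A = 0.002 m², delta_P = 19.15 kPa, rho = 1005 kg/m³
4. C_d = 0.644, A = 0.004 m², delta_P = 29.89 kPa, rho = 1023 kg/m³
Case 1: Q = 10.17 L/s
Case 2: Q = 30.98 L/s
Case 3: Q = 7.692 L/s
Case 4: Q = 19.69 L/s
Ranking (highest first): 2, 4, 1, 3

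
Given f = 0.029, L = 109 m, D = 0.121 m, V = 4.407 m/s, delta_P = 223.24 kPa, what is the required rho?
Formula: \Delta P = f \frac{L}{D} \frac{\rho V^2}{2}
Substituting knowns: 223.24 = 0.029·(109/0.121)·0.5·rho·4.407²/1000
Solving for rho: rho = (223.24·1000)/(0.029·(109/0.121)·0.5·4.407²) = 880 kg/m³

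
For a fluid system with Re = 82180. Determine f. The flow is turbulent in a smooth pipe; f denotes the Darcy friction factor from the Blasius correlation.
Formula: f = \frac{0.316}{Re^{0.25}}
f = 0.316/82180^0.25 = 0.01866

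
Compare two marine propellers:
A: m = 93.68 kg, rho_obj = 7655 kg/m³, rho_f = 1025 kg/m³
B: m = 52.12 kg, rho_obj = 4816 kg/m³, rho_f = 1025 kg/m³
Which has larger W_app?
W_app(A) = 795.9 N, W_app(B) = 402.5 N. Answer: A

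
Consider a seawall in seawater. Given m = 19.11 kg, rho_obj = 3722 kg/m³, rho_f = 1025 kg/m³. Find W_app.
Formula: W_{app} = mg\left(1 - \frac{\rho_f}{\rho_{obj}}\right)
W_app = 19.11·9.81·(1 − 1025/3722) = 135.8 N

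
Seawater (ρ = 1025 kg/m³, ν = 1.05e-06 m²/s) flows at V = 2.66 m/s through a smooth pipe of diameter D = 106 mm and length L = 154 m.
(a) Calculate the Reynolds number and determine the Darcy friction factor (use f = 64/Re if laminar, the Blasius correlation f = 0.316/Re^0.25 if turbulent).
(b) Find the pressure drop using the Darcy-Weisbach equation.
(a) Re = V·D/ν = 2.66·0.106/1.05e-06 = 268530 → turbulent (Re > 4000); f = 0.316/Re^0.25 = 0.316/268530^0.25 = 0.013882 (Blasius is strictly valid for Re ≲ 1e5; used here as the smooth-pipe estimate the problem specifies)
(b) Darcy-Weisbach: ΔP = f·(L/D)·½ρV²/1000 = 0.013882·(154/0.106)·½·1025·2.66²/1000 = 73.13 kPa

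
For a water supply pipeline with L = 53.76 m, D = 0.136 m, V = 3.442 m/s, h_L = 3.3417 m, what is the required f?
Formula: h_L = f \frac{L}{D} \frac{V^2}{2g}
Substituting knowns: 3.3417 = f·(53.76/0.136)·3.442²/(2·9.81)
Solving for f: f = 3.3417·2·9.81/((53.76/0.136)·3.442²) = 0.014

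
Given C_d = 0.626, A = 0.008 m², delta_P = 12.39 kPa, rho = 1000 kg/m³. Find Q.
Formula: Q = C_d A \sqrt{\frac{2 \Delta P}{\rho}}
Q = 0.626·0.008·√(2·(12.39·1000)/1000)·1000 = 24.93 L/s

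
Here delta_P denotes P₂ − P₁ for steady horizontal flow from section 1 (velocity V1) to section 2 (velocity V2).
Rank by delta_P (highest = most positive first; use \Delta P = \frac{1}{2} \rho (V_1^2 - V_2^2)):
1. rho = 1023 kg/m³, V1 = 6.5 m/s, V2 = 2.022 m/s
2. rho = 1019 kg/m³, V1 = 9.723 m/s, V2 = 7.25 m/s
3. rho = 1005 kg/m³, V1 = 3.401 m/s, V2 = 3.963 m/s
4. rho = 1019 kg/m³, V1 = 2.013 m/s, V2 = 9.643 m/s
Case 1: delta_P = 19.52 kPa
Case 2: delta_P = 21.39 kPa
Case 3: delta_P = -2.08 kPa
Case 4: delta_P = -45.31 kPa
Ranking (highest first): 2, 1, 3, 4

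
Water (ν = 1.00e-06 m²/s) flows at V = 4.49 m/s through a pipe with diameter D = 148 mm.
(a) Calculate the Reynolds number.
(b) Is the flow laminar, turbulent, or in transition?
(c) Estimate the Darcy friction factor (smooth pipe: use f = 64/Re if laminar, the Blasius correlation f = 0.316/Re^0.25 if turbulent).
(a) Re = V·D/ν = 4.49·0.148/1.00e-06 = 664520
(b) Flow regime: turbulent (Re > 4000)
(c) Friction factor: f = 0.316/Re^0.25 = 0.316/664520^0.25 = 0.01107 (Blasius is strictly valid for Re ≲ 1e5; used here as the smooth-pipe estimate the problem specifies)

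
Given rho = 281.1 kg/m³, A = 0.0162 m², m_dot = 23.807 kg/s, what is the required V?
Formula: \dot{m} = \rho A V
Substituting knowns: 23.807 = 281.1·0.0162·V
Solving for V: V = 23.807/(281.1·0.0162) = 5.228 m/s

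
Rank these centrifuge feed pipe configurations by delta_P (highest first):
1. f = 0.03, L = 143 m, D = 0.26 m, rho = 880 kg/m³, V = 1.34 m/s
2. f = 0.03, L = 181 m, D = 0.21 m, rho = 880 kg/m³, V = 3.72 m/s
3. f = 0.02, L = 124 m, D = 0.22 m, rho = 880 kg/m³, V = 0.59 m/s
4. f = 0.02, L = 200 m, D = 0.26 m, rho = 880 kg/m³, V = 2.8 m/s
Case 1: delta_P = 13.04 kPa
Case 2: delta_P = 157.4 kPa
Case 3: delta_P = 1.727 kPa
Case 4: delta_P = 53.07 kPa
Ranking (highest first): 2, 4, 1, 3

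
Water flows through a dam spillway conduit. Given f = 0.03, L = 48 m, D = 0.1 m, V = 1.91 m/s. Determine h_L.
Formula: h_L = f \frac{L}{D} \frac{V^2}{2g}
h_L = 0.03·(48/0.1)·1.91²/(2·9.81) = 2.678 m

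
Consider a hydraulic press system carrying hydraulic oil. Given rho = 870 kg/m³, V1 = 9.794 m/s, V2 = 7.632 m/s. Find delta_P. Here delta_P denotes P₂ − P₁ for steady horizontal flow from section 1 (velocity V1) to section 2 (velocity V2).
Formula: \Delta P = \frac{1}{2} \rho (V_1^2 - V_2^2)
delta_P = 0.5·870·(9.794² − 7.632²)/1000 = 16.39 kPa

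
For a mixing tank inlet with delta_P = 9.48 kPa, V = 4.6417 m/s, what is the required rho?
Formula: V = \sqrt{\frac{2 \Delta P}{\rho}}
Substituting knowns: 4.6417 = √(2·(9.48·1000)/rho)
Solving for rho: rho = 2·(9.48·1000)/4.6417² = 880 kg/m³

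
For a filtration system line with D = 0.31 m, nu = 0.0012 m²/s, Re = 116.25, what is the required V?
Formula: Re = \frac{V D}{\nu}
Substituting knowns: 116.25 = V·0.31/0.0012
Solving for V: V = 116.25·0.0012/0.31 = 0.45 m/s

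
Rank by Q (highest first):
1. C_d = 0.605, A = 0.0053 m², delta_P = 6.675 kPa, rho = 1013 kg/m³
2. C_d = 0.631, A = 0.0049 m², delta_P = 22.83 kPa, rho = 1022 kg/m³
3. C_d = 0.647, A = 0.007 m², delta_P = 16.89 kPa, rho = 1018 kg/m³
Case 1: Q = 11.64 L/s
Case 2: Q = 20.67 L/s
Case 3: Q = 26.09 L/s
Ranking (highest first): 3, 2, 1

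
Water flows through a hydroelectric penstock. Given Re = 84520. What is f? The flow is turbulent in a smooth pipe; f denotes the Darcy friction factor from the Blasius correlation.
Formula: f = \frac{0.316}{Re^{0.25}}
f = 0.316/84520^0.25 = 0.01853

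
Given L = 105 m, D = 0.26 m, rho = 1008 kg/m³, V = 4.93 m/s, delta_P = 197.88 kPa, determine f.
Formula: \Delta P = f \frac{L}{D} \frac{\rho V^2}{2}
Substituting knowns: 197.88 = f·(105/0.26)·0.5·1008·4.93²/1000
Solving for f: f = (197.88·1000)/((105/0.26)·0.5·1008·4.93²) = 0.04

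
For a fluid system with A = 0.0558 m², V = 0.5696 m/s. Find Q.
Formula: Q = A V
Q = 0.0558·0.5696·1000 = 31.78 L/s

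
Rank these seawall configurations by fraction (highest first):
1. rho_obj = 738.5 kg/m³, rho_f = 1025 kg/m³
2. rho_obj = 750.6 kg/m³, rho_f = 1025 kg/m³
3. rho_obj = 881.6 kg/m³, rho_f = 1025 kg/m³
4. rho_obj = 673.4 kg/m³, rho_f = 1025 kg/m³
Case 1: fraction = 0.7205
Case 2: fraction = 0.7323
Case 3: fraction = 0.8601
Case 4: fraction = 0.657
Ranking (highest first): 3, 2, 1, 4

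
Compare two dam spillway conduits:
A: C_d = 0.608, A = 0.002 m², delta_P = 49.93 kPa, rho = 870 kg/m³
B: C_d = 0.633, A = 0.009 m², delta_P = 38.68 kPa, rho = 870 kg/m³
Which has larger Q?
Q(A) = 13.03 L/s, Q(B) = 53.72 L/s. Answer: B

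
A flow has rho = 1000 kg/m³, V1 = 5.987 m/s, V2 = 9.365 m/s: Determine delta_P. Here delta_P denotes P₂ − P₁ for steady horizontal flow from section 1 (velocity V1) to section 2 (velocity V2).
Formula: \Delta P = \frac{1}{2} \rho (V_1^2 - V_2^2)
delta_P = 0.5·1000·(5.987² − 9.365²)/1000 = -25.93 kPa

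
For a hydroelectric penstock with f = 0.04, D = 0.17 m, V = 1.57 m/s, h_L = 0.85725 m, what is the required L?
Formula: h_L = f \frac{L}{D} \frac{V^2}{2g}
Substituting knowns: 0.85725 = 0.04·(L/0.17)·1.57²/(2·9.81)
Solving for L: L = 0.85725·2·9.81·0.17/(0.04·1.57²) = 29 m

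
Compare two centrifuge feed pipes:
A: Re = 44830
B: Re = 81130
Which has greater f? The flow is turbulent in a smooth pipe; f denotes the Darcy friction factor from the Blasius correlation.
f(A) = 0.02172, f(B) = 0.01872. Answer: A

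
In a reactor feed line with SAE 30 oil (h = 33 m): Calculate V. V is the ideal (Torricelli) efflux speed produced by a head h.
Formula: V = \sqrt{2 g h}
V = √(2·9.81·33) = 25.45 m/s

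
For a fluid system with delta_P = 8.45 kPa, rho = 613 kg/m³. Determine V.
Formula: V = \sqrt{\frac{2 \Delta P}{\rho}}
V = √(2·(8.45·1000)/613) = 5.251 m/s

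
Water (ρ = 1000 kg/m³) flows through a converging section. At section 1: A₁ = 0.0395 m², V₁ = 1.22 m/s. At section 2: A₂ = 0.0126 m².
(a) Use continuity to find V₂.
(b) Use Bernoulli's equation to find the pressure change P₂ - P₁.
(a) Continuity: A₁V₁=A₂V₂ -> V₂=A₁V₁/A₂=0.0395*1.22/0.0126=3.82 m/s
(b) Bernoulli: P₂-P₁=0.5*rho*(V₁^2-V₂^2)/1000=0.5*1000*(1.22^2-3.82^2)/1000=-6.552 kPa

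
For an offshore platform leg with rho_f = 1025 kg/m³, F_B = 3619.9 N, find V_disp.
Formula: F_B = \rho_f g V_{disp}
Substituting knowns: 3619.9 = 1025·9.81·V_disp
Solving for V_disp: V_disp = 3619.9/(1025·9.81) = 0.36 m³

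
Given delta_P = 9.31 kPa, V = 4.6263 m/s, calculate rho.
Formula: V = \sqrt{\frac{2 \Delta P}{\rho}}
Substituting knowns: 4.6263 = √(2·(9.31·1000)/rho)
Solving for rho: rho = 2·(9.31·1000)/4.6263² = 870 kg/m³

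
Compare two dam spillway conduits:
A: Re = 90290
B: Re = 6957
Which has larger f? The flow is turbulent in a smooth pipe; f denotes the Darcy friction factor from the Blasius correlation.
f(A) = 0.01823, f(B) = 0.0346. Answer: B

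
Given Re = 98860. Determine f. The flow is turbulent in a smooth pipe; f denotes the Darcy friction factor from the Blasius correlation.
Formula: f = \frac{0.316}{Re^{0.25}}
f = 0.316/98860^0.25 = 0.01782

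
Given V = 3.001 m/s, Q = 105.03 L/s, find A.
Formula: Q = A V
Substituting knowns: 105.03 = A·3.001·1000
Solving for A: A = (105.03/1000)/3.001 = 0.035 m²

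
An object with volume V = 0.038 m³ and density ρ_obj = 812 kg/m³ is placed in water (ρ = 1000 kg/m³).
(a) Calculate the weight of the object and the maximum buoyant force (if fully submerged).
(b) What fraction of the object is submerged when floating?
(a) W=rho_obj*g*V=812*9.81*0.038=302.7 N; F_B(max)=rho*g*V=1000*9.81*0.038=372.8 N
(b) Floating fraction=rho_obj/rho=812/1000=0.812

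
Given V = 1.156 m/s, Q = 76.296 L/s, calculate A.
Formula: Q = A V
Substituting knowns: 76.296 = A·1.156·1000
Solving for A: A = (76.296/1000)/1.156 = 0.066 m²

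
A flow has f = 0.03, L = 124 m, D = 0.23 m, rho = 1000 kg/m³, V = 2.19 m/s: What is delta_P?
Formula: \Delta P = f \frac{L}{D} \frac{\rho V^2}{2}
delta_P = 0.03·(124/0.23)·0.5·1000·2.19²/1000 = 38.79 kPa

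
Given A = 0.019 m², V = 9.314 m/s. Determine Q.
Formula: Q = A V
Q = 0.019·9.314·1000 = 177 L/s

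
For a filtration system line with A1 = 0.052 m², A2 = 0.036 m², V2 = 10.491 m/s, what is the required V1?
Formula: V_2 = \frac{A_1 V_1}{A_2}
Substituting knowns: 10.491 = 0.052·V1/0.036
Solving for V1: V1 = 10.491·0.036/0.052 = 7.263 m/s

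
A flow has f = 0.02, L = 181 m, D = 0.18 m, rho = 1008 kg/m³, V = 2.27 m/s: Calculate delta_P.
Formula: \Delta P = f \frac{L}{D} \frac{\rho V^2}{2}
delta_P = 0.02·(181/0.18)·0.5·1008·2.27²/1000 = 52.23 kPa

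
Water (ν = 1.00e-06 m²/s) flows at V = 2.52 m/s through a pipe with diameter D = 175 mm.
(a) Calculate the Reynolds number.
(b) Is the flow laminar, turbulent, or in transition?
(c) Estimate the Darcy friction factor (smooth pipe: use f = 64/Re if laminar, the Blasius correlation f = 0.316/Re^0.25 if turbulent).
(a) Re = V·D/ν = 2.52·0.175/1.00e-06 = 441000
(b) Flow regime: turbulent (Re > 4000)
(c) Friction factor: f = 0.316/Re^0.25 = 0.316/441000^0.25 = 0.01226 (Blasius is strictly valid for Re ≲ 1e5; used here as the smooth-pipe estimate the problem specifies)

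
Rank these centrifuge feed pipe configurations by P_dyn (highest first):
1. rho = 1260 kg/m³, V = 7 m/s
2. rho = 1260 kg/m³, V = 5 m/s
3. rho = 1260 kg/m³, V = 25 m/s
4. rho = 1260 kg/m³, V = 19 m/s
Case 1: P_dyn = 30.87 kPa
Case 2: P_dyn = 15.75 kPa
Case 3: P_dyn = 393.8 kPa
Case 4: P_dyn = 227.4 kPa
Ranking (highest first): 3, 4, 1, 2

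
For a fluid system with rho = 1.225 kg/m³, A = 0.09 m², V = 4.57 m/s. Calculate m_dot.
Formula: \dot{m} = \rho A V
m_dot = 1.225·0.09·4.57 = 0.5038 kg/s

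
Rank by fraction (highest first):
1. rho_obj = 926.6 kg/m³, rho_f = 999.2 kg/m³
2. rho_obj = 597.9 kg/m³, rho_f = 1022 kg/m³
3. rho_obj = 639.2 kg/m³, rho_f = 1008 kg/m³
Case 1: fraction = 0.9273
Case 2: fraction = 0.585
Case 3: fraction = 0.6341
Ranking (highest first): 1, 3, 2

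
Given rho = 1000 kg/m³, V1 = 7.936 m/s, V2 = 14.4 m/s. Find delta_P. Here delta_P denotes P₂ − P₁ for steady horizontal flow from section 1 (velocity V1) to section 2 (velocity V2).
Formula: \Delta P = \frac{1}{2} \rho (V_1^2 - V_2^2)
delta_P = 0.5·1000·(7.936² − 14.4²)/1000 = -72.19 kPa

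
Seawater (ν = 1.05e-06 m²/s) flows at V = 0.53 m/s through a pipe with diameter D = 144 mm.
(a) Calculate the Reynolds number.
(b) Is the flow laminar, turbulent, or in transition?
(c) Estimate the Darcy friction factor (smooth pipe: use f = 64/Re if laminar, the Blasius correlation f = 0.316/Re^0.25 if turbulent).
(a) Re = V·D/ν = 0.53·0.144/1.05e-06 = 72686
(b) Flow regime: turbulent (Re > 4000)
(c) Friction factor: f = 0.316/Re^0.25 = 0.316/72686^0.25 = 0.01925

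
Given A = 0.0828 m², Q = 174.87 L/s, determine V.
Formula: Q = A V
Substituting knowns: 174.87 = 0.0828·V·1000
Solving for V: V = (174.87/1000)/0.0828 = 2.112 m/s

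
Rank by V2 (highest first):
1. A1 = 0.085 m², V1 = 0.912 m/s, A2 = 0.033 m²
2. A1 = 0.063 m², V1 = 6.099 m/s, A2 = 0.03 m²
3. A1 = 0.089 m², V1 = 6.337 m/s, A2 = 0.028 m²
Case 1: V2 = 2.349 m/s
Case 2: V2 = 12.81 m/s
Case 3: V2 = 20.14 m/s
Ranking (highest first): 3, 2, 1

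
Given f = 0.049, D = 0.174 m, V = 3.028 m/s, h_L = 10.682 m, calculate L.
Formula: h_L = f \frac{L}{D} \frac{V^2}{2g}
Substituting knowns: 10.682 = 0.049·(L/0.174)·3.028²/(2·9.81)
Solving for L: L = 10.682·2·9.81·0.174/(0.049·3.028²) = 81.17 m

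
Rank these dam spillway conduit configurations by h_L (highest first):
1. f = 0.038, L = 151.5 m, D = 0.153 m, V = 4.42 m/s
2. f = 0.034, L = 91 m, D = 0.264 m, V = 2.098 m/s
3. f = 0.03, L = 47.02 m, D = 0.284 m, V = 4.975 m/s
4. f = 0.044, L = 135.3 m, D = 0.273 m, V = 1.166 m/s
Case 1: h_L = 37.47 m
Case 2: h_L = 2.629 m
Case 3: h_L = 6.266 m
Case 4: h_L = 1.511 m
Ranking (highest first): 1, 3, 2, 4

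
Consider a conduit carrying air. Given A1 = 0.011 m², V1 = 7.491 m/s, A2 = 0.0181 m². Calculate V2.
Formula: V_2 = \frac{A_1 V_1}{A_2}
V2 = 0.011·7.491/0.0181 = 4.553 m/s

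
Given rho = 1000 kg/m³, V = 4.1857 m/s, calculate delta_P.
Formula: V = \sqrt{\frac{2 \Delta P}{\rho}}
Substituting knowns: 4.1857 = √(2·(delta_P·1000)/1000)
Solving for delta_P: delta_P = 4.1857²·1000/2/1000 = 8.76 kPa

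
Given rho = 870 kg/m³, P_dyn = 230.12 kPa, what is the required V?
Formula: P_{dyn} = \frac{1}{2} \rho V^2
Substituting knowns: 230.12 = 0.5·870·V²/1000
Solving for V: V = √(2·(230.12·1000)/870) = 23 m/s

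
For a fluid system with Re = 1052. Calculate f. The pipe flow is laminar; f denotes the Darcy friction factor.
Formula: f = \frac{64}{Re}
f = 64/1052 = 0.06084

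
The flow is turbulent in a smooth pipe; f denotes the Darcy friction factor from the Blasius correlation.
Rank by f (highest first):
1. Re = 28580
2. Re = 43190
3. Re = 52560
Case 1: f = 0.0243
Case 2: f = 0.02192
Case 3: f = 0.02087
Ranking (highest first): 1, 2, 3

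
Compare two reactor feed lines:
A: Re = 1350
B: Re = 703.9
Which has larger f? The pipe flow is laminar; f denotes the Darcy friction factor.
f(A) = 0.04741, f(B) = 0.09092. Answer: B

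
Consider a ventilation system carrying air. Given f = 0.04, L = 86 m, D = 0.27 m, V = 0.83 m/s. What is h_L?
Formula: h_L = f \frac{L}{D} \frac{V^2}{2g}
h_L = 0.04·(86/0.27)·0.83²/(2·9.81) = 0.4474 m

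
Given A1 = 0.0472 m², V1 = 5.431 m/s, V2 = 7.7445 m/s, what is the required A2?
Formula: V_2 = \frac{A_1 V_1}{A_2}
Substituting knowns: 7.7445 = 0.0472·5.431/A2
Solving for A2: A2 = 0.0472·5.431/7.7445 = 0.0331 m²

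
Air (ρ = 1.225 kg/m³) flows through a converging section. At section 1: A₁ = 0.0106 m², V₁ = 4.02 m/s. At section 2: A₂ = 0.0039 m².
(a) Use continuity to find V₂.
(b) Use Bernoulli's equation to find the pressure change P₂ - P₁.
(a) Continuity: A₁V₁=A₂V₂ -> V₂=A₁V₁/A₂=0.0106*4.02/0.0039=10.93 m/s
(b) Bernoulli: P₂-P₁=0.5*rho*(V₁^2-V₂^2)/1000=0.5*1.225*(4.02^2-10.93^2)/1000=-0.06327 kPa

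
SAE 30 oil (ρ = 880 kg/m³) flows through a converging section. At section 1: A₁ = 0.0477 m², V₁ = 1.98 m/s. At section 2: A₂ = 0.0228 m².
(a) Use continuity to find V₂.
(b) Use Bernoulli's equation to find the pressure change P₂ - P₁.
(a) Continuity: A₁V₁=A₂V₂ -> V₂=A₁V₁/A₂=0.0477*1.98/0.0228=4.14 m/s
(b) Bernoulli: P₂-P₁=0.5*rho*(V₁^2-V₂^2)/1000=0.5*880*(1.98^2-4.14^2)/1000=-5.816 kPa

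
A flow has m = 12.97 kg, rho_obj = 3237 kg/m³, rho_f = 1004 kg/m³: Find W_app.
Formula: W_{app} = mg\left(1 - \frac{\rho_f}{\rho_{obj}}\right)
W_app = 12.97·9.81·(1 − 1004/3237) = 87.77 N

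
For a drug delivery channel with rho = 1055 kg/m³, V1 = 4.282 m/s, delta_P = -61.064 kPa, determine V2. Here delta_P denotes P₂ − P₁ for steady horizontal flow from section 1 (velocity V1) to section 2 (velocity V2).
Formula: \Delta P = \frac{1}{2} \rho (V_1^2 - V_2^2)
Substituting knowns: -61.064 = 0.5·1055·(4.282² − V2²)/1000
Solving for V2: V2 = √(4.282² − 2·(-61.064·1000)/1055) = 11.58 m/s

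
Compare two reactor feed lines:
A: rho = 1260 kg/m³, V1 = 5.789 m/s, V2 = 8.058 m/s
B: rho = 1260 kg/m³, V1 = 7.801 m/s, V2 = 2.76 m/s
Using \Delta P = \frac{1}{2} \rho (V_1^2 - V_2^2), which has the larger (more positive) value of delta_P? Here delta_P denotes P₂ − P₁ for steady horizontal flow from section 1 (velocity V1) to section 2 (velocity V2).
delta_P(A) = -19.79 kPa, delta_P(B) = 33.54 kPa. Answer: B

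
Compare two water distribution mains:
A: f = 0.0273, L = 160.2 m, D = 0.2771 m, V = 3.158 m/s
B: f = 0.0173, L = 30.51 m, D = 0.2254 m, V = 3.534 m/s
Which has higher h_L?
h_L(A) = 8.023 m, h_L(B) = 1.491 m. Answer: A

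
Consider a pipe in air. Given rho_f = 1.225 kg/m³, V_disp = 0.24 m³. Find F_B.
Formula: F_B = \rho_f g V_{disp}
F_B = 1.225·9.81·0.24 = 2.884 N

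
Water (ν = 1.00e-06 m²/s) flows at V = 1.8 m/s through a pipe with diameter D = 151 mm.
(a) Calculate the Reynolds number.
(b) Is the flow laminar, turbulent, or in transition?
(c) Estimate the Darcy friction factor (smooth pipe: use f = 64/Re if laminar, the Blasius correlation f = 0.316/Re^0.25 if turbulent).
(a) Re = V·D/ν = 1.8·0.151/1.00e-06 = 271800
(b) Flow regime: turbulent (Re > 4000)
(c) Friction factor: f = 0.316/Re^0.25 = 0.316/271800^0.25 = 0.01384 (Blasius is strictly valid for Re ≲ 1e5; used here as the smooth-pipe estimate the problem specifies)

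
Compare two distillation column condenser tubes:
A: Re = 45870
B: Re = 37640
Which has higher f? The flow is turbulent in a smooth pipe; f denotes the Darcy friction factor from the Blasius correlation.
f(A) = 0.02159, f(B) = 0.02269. Answer: B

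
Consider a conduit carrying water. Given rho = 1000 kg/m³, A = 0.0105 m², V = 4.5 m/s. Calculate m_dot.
Formula: \dot{m} = \rho A V
m_dot = 1000·0.0105·4.5 = 47.25 kg/s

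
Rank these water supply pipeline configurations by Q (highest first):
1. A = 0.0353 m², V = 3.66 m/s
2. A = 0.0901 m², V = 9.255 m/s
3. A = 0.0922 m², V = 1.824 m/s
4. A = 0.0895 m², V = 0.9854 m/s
Case 1: Q = 129.2 L/s
Case 2: Q = 833.9 L/s
Case 3: Q = 168.2 L/s
Case 4: Q = 88.19 L/s
Ranking (highest first): 2, 3, 1, 4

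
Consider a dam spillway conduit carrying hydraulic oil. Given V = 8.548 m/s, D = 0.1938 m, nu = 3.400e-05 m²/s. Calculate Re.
Formula: Re = \frac{V D}{\nu}
Re = 8.548·0.1938/3.400e-05 = 48724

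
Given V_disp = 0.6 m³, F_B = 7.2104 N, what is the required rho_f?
Formula: F_B = \rho_f g V_{disp}
Substituting knowns: 7.2104 = rho_f·9.81·0.6
Solving for rho_f: rho_f = 7.2104/(9.81·0.6) = 1.225 kg/m³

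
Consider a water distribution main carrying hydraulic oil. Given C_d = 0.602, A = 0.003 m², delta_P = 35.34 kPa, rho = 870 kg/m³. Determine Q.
Formula: Q = C_d A \sqrt{\frac{2 \Delta P}{\rho}}
Q = 0.602·0.003·√(2·(35.34·1000)/870)·1000 = 16.28 L/s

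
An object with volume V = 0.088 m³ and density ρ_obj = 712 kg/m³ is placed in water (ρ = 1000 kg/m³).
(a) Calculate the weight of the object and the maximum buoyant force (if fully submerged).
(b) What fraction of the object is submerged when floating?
(a) W=rho_obj*g*V=712*9.81*0.088=614.7 N; F_B(max)=rho*g*V=1000*9.81*0.088=863.3 N
(b) Floating fraction=rho_obj/rho=712/1000=0.712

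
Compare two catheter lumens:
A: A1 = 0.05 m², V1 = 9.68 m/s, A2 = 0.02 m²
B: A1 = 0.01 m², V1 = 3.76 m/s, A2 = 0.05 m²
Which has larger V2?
V2(A) = 24.2 m/s, V2(B) = 0.752 m/s. Answer: A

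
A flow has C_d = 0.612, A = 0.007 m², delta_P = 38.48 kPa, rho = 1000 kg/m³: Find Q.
Formula: Q = C_d A \sqrt{\frac{2 \Delta P}{\rho}}
Q = 0.612·0.007·√(2·(38.48·1000)/1000)·1000 = 37.58 L/s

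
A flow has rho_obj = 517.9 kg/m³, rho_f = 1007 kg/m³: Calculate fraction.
Formula: f_{sub} = \frac{\rho_{obj}}{\rho_f}
fraction = 517.9/1007 = 0.5143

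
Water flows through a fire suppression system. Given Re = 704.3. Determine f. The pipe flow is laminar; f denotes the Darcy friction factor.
Formula: f = \frac{64}{Re}
f = 64/704.3 = 0.09087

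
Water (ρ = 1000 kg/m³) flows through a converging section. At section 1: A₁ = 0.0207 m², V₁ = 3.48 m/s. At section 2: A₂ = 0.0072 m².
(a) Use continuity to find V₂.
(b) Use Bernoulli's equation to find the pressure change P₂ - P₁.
(a) Continuity: A₁V₁=A₂V₂ -> V₂=A₁V₁/A₂=0.0207*3.48/0.0072=10.01 m/s
(b) Bernoulli: P₂-P₁=0.5*rho*(V₁^2-V₂^2)/1000=0.5*1000*(3.48^2-10.01^2)/1000=-44.04 kPa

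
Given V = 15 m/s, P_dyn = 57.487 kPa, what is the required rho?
Formula: P_{dyn} = \frac{1}{2} \rho V^2
Substituting knowns: 57.487 = 0.5·rho·15²/1000
Solving for rho: rho = 2·(57.487·1000)/15² = 511 kg/m³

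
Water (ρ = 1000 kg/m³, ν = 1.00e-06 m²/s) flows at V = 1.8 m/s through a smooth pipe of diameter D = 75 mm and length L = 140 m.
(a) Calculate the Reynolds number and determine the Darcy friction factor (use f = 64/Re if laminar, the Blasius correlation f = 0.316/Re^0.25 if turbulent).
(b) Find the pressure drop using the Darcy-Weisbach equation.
(a) Re = V·D/ν = 1.8·0.075/1.00e-06 = 135000 → turbulent (Re > 4000); f = 0.316/Re^0.25 = 0.316/135000^0.25 = 0.016486 (Blasius is strictly valid for Re ≲ 1e5; used here as the smooth-pipe estimate the problem specifies)
(b) Darcy-Weisbach: ΔP = f·(L/D)·½ρV²/1000 = 0.016486·(140/0.075)·½·1000·1.8²/1000 = 49.85 kPa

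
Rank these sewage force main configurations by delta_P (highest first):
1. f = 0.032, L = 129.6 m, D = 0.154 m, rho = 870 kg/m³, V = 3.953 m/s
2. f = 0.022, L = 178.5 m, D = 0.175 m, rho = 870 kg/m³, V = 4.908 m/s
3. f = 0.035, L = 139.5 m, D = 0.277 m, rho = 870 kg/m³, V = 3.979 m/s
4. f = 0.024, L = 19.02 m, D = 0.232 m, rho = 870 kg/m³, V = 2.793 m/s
Case 1: delta_P = 183.1 kPa
Case 2: delta_P = 235.1 kPa
Case 3: delta_P = 121.4 kPa
Case 4: delta_P = 6.677 kPa
Ranking (highest first): 2, 1, 3, 4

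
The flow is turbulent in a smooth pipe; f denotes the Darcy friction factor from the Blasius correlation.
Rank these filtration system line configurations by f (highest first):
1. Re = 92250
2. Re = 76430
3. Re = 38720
Case 1: f = 0.01813
Case 2: f = 0.01901
Case 3: f = 0.02253
Ranking (highest first): 3, 2, 1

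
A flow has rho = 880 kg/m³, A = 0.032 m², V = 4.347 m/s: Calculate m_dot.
Formula: \dot{m} = \rho A V
m_dot = 880·0.032·4.347 = 122.4 kg/s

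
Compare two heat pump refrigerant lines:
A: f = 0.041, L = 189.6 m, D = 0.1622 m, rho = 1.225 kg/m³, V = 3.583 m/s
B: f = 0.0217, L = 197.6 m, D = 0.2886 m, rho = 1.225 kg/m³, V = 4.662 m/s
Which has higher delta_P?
delta_P(A) = 0.3769 kPa, delta_P(B) = 0.1978 kPa. Answer: A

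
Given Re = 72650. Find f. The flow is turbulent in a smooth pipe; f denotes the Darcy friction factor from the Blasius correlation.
Formula: f = \frac{0.316}{Re^{0.25}}
f = 0.316/72650^0.25 = 0.01925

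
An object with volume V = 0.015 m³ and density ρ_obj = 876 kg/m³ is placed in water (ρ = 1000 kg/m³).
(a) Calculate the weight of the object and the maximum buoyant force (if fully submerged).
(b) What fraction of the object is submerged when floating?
(a) W=rho_obj*g*V=876*9.81*0.015=128.9 N; F_B(max)=rho*g*V=1000*9.81*0.015=147.2 N
(b) Floating fraction=rho_obj/rho=876/1000=0.876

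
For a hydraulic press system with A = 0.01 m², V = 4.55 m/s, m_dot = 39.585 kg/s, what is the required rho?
Formula: \dot{m} = \rho A V
Substituting knowns: 39.585 = rho·0.01·4.55
Solving for rho: rho = 39.585/(0.01·4.55) = 870 kg/m³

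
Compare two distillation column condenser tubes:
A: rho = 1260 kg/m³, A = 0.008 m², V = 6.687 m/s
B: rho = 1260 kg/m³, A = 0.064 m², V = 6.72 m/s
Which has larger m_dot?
m_dot(A) = 67.4 kg/s, m_dot(B) = 541.9 kg/s. Answer: B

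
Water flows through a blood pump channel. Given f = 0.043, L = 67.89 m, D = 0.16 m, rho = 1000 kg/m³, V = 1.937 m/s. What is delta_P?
Formula: \Delta P = f \frac{L}{D} \frac{\rho V^2}{2}
delta_P = 0.043·(67.89/0.16)·0.5·1000·1.937²/1000 = 34.23 kPa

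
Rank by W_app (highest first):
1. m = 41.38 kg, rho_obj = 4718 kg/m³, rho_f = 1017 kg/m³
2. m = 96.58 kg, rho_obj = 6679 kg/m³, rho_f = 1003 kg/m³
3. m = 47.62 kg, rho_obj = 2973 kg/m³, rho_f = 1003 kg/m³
Case 1: W_app = 318.4 N
Case 2: W_app = 805.2 N
Case 3: W_app = 309.5 N
Ranking (highest first): 2, 1, 3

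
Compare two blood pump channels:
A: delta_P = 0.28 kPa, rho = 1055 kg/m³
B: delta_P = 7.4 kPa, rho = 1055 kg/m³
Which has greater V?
V(A) = 0.7286 m/s, V(B) = 3.745 m/s. Answer: B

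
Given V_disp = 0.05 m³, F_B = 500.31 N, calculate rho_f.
Formula: F_B = \rho_f g V_{disp}
Substituting knowns: 500.31 = rho_f·9.81·0.05
Solving for rho_f: rho_f = 500.31/(9.81·0.05) = 1020 kg/m³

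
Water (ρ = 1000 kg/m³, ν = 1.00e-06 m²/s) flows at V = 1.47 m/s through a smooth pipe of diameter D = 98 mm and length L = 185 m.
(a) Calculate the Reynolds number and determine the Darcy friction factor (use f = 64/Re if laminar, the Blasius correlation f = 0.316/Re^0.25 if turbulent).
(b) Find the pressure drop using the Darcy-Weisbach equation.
(a) Re = V·D/ν = 1.47·0.098/1.00e-06 = 144060 → turbulent (Re > 4000); f = 0.316/Re^0.25 = 0.316/144060^0.25 = 0.01622 (Blasius is strictly valid for Re ≲ 1e5; used here as the smooth-pipe estimate the problem specifies)
(b) Darcy-Weisbach: ΔP = f·(L/D)·½ρV²/1000 = 0.01622·(185/0.098)·½·1000·1.47²/1000 = 33.08 kPa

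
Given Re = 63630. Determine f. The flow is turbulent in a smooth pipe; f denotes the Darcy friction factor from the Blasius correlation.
Formula: f = \frac{0.316}{Re^{0.25}}
f = 0.316/63630^0.25 = 0.0199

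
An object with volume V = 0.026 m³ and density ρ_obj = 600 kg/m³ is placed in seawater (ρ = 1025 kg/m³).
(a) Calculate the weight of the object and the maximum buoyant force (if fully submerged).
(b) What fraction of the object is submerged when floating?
(a) W=rho_obj*g*V=600*9.81*0.026=153.0 N; F_B(max)=rho*g*V=1025*9.81*0.026=261.4 N
(b) Floating fraction=rho_obj/rho=600/1025=0.585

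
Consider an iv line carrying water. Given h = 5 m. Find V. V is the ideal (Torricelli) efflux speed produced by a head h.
Formula: V = \sqrt{2 g h}
V = √(2·9.81·5) = 9.905 m/s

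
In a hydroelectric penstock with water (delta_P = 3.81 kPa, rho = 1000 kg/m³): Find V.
Formula: V = \sqrt{\frac{2 \Delta P}{\rho}}
V = √(2·(3.81·1000)/1000) = 2.76 m/s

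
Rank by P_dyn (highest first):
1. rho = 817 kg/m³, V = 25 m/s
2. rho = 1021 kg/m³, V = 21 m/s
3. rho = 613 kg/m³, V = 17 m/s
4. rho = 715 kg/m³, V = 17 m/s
Case 1: P_dyn = 255.3 kPa
Case 2: P_dyn = 225.1 kPa
Case 3: P_dyn = 88.58 kPa
Case 4: P_dyn = 103.3 kPa
Ranking (highest first): 1, 2, 4, 3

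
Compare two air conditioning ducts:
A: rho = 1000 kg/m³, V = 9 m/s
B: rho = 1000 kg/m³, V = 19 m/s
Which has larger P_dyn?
P_dyn(A) = 40.5 kPa, P_dyn(B) = 180.5 kPa. Answer: B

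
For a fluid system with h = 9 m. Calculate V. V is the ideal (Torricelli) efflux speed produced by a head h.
Formula: V = \sqrt{2 g h}
V = √(2·9.81·9) = 13.29 m/s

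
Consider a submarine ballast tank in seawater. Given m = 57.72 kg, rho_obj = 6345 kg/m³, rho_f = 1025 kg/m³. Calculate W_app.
Formula: W_{app} = mg\left(1 - \frac{\rho_f}{\rho_{obj}}\right)
W_app = 57.72·9.81·(1 − 1025/6345) = 474.8 N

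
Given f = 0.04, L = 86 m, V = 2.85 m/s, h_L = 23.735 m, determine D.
Formula: h_L = f \frac{L}{D} \frac{V^2}{2g}
Substituting knowns: 23.735 = 0.04·(86/D)·2.85²/(2·9.81)
Solving for D: D = 0.04·86·2.85²/(2·9.81·23.735) = 0.06 m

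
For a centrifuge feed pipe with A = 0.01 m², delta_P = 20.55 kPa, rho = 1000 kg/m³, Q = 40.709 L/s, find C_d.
Formula: Q = C_d A \sqrt{\frac{2 \Delta P}{\rho}}
Substituting knowns: 40.709 = C_d·0.01·√(2·(20.55·1000)/1000)·1000
Solving for C_d: C_d = (40.709/1000)/(0.01·√(2·(20.55·1000)/1000)) = 0.635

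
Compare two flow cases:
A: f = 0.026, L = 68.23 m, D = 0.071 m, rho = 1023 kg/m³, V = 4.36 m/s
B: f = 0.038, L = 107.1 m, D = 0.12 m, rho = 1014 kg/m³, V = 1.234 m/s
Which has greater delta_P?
delta_P(A) = 242.9 kPa, delta_P(B) = 26.18 kPa. Answer: A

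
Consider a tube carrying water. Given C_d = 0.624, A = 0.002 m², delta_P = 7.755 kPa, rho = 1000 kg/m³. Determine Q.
Formula: Q = C_d A \sqrt{\frac{2 \Delta P}{\rho}}
Q = 0.624·0.002·√(2·(7.755·1000)/1000)·1000 = 4.915 L/s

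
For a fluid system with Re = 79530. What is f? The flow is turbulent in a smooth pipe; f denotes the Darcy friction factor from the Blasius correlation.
Formula: f = \frac{0.316}{Re^{0.25}}
f = 0.316/79530^0.25 = 0.01882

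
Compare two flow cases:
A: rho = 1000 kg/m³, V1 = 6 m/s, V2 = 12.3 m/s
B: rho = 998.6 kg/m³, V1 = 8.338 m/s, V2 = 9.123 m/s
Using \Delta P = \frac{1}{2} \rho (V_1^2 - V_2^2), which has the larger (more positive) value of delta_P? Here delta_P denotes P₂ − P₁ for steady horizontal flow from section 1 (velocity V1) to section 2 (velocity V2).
delta_P(A) = -57.65 kPa, delta_P(B) = -6.844 kPa. Answer: B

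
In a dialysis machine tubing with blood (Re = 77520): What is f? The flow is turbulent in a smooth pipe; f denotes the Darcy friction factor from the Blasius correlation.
Formula: f = \frac{0.316}{Re^{0.25}}
f = 0.316/77520^0.25 = 0.01894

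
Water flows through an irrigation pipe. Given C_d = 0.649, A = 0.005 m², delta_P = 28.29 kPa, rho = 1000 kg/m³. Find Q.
Formula: Q = C_d A \sqrt{\frac{2 \Delta P}{\rho}}
Q = 0.649·0.005·√(2·(28.29·1000)/1000)·1000 = 24.41 L/s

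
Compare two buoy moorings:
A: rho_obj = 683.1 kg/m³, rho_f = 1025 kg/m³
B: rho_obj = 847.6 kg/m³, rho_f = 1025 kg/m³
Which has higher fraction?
fraction(A) = 0.6664, fraction(B) = 0.8269. Answer: B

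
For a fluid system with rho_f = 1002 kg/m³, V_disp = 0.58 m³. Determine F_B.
Formula: F_B = \rho_f g V_{disp}
F_B = 1002·9.81·0.58 = 5701 N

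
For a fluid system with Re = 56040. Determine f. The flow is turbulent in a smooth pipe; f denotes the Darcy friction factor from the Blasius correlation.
Formula: f = \frac{0.316}{Re^{0.25}}
f = 0.316/56040^0.25 = 0.02054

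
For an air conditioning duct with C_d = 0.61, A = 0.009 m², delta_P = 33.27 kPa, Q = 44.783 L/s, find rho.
Formula: Q = C_d A \sqrt{\frac{2 \Delta P}{\rho}}
Substituting knowns: 44.783 = 0.61·0.009·√(2·(33.27·1000)/rho)·1000
Solving for rho: rho = 2·(33.27·1000)/((44.783/1000)/(0.61·0.009))² = 1000 kg/m³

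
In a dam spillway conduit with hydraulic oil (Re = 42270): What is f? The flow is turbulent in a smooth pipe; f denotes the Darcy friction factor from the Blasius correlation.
Formula: f = \frac{0.316}{Re^{0.25}}
f = 0.316/42270^0.25 = 0.02204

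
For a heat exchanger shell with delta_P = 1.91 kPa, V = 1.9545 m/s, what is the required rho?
Formula: V = \sqrt{\frac{2 \Delta P}{\rho}}
Substituting knowns: 1.9545 = √(2·(1.91·1000)/rho)
Solving for rho: rho = 2·(1.91·1000)/1.9545² = 1000 kg/m³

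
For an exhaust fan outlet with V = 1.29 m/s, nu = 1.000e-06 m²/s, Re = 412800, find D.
Formula: Re = \frac{V D}{\nu}
Substituting knowns: 412800 = 1.29·D/1.000e-06
Solving for D: D = 412800·1.000e-06/1.29 = 0.32 m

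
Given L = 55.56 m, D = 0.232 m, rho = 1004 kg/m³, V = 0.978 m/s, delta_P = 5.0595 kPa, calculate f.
Formula: \Delta P = f \frac{L}{D} \frac{\rho V^2}{2}
Substituting knowns: 5.0595 = f·(55.56/0.232)·0.5·1004·0.978²/1000
Solving for f: f = (5.0595·1000)/((55.56/0.232)·0.5·1004·0.978²) = 0.044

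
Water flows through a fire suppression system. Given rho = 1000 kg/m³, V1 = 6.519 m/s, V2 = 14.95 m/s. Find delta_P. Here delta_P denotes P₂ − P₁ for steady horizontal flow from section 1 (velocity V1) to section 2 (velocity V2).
Formula: \Delta P = \frac{1}{2} \rho (V_1^2 - V_2^2)
delta_P = 0.5·1000·(6.519² − 14.95²)/1000 = -90.5 kPa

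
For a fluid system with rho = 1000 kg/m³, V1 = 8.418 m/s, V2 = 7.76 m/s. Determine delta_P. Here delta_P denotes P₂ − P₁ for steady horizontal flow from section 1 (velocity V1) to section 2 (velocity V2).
Formula: \Delta P = \frac{1}{2} \rho (V_1^2 - V_2^2)
delta_P = 0.5·1000·(8.418² − 7.76²)/1000 = 5.323 kPa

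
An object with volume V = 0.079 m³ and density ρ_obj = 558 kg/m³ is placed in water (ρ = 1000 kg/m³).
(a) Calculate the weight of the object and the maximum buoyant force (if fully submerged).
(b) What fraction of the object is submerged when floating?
(a) W=rho_obj*g*V=558*9.81*0.079=432.4 N; F_B(max)=rho*g*V=1000*9.81*0.079=775.0 N
(b) Floating fraction=rho_obj/rho=558/1000=0.558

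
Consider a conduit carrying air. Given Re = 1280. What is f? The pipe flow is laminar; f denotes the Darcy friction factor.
Formula: f = \frac{64}{Re}
f = 64/1280 = 0.05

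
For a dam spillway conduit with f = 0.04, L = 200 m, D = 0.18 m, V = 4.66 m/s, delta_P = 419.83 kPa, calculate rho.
Formula: \Delta P = f \frac{L}{D} \frac{\rho V^2}{2}
Substituting knowns: 419.83 = 0.04·(200/0.18)·0.5·rho·4.66²/1000
Solving for rho: rho = (419.83·1000)/(0.04·(200/0.18)·0.5·4.66²) = 870 kg/m³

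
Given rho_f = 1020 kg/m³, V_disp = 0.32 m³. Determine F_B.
Formula: F_B = \rho_f g V_{disp}
F_B = 1020·9.81·0.32 = 3202 N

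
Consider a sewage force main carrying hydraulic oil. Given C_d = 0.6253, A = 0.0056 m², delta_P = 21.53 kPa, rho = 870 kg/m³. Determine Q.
Formula: Q = C_d A \sqrt{\frac{2 \Delta P}{\rho}}
Q = 0.6253·0.0056·√(2·(21.53·1000)/870)·1000 = 24.64 L/s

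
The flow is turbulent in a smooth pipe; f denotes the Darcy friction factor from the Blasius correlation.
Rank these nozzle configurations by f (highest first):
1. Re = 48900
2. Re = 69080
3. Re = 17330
Case 1: f = 0.02125
Case 2: f = 0.01949
Case 3: f = 0.02754
Ranking (highest first): 3, 1, 2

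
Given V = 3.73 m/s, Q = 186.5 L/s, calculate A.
Formula: Q = A V
Substituting knowns: 186.5 = A·3.73·1000
Solving for A: A = (186.5/1000)/3.73 = 0.05 m²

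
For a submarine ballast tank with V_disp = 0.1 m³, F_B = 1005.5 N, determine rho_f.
Formula: F_B = \rho_f g V_{disp}
Substituting knowns: 1005.5 = rho_f·9.81·0.1
Solving for rho_f: rho_f = 1005.5/(9.81·0.1) = 1025 kg/m³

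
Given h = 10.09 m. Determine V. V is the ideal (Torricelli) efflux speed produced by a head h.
Formula: V = \sqrt{2 g h}
V = √(2·9.81·10.09) = 14.07 m/s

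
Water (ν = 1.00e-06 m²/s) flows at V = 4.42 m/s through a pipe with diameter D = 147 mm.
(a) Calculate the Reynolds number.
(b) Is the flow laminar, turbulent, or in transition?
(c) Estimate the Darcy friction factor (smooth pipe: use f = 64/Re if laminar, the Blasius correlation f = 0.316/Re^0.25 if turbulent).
(a) Re = V·D/ν = 4.42·0.147/1.00e-06 = 649740
(b) Flow regime: turbulent (Re > 4000)
(c) Friction factor: f = 0.316/Re^0.25 = 0.316/649740^0.25 = 0.01113 (Blasius is strictly valid for Re ≲ 1e5; used here as the smooth-pipe estimate the problem specifies)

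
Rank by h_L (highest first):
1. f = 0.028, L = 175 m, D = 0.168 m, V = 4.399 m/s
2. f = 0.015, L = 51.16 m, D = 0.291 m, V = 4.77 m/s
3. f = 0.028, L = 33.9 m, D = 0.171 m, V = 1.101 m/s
Case 1: h_L = 28.77 m
Case 2: h_L = 3.058 m
Case 3: h_L = 0.343 m
Ranking (highest first): 1, 2, 3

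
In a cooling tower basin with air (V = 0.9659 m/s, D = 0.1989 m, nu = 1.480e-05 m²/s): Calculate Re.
Formula: Re = \frac{V D}{\nu}
Re = 0.9659·0.1989/1.480e-05 = 12981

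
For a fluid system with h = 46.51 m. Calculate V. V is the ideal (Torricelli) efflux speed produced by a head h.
Formula: V = \sqrt{2 g h}
V = √(2·9.81·46.51) = 30.21 m/s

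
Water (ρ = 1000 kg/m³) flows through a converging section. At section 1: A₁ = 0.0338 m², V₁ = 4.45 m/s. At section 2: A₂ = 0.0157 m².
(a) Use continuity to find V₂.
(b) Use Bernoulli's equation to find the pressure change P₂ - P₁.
(a) Continuity: A₁V₁=A₂V₂ -> V₂=A₁V₁/A₂=0.0338*4.45/0.0157=9.58 m/s
(b) Bernoulli: P₂-P₁=0.5*rho*(V₁^2-V₂^2)/1000=0.5*1000*(4.45^2-9.58^2)/1000=-35.99 kPa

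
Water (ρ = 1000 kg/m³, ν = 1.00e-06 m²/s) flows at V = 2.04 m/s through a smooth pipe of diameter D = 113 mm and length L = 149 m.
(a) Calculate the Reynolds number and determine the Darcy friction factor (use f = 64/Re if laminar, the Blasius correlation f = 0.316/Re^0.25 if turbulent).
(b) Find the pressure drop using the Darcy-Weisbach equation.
(a) Re = V·D/ν = 2.04·0.113/1.00e-06 = 230520 → turbulent (Re > 4000); f = 0.316/Re^0.25 = 0.316/230520^0.25 = 0.014421 (Blasius is strictly valid for Re ≲ 1e5; used here as the smooth-pipe estimate the problem specifies)
(b) Darcy-Weisbach: ΔP = f·(L/D)·½ρV²/1000 = 0.014421·(149/0.113)·½·1000·2.04²/1000 = 39.57 kPa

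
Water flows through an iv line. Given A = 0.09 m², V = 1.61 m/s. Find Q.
Formula: Q = A V
Q = 0.09·1.61·1000 = 144.9 L/s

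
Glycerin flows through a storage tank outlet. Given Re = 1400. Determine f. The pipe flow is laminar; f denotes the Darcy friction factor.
Formula: f = \frac{64}{Re}
f = 64/1400 = 0.04571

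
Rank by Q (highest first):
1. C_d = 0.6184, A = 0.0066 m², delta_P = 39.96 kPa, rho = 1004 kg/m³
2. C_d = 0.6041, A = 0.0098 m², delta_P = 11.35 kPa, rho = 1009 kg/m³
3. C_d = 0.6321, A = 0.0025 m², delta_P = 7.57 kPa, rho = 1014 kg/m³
Case 1: Q = 36.41 L/s
Case 2: Q = 28.08 L/s
Case 3: Q = 6.106 L/s
Ranking (highest first): 1, 2, 3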